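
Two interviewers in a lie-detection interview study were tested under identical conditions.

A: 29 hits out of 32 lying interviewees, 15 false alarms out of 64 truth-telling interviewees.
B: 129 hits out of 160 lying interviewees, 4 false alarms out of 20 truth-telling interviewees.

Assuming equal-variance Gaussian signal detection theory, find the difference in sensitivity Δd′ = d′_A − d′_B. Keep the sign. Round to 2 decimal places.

Δd′ = 0.34

A: z(0.9062) = 1.318, z(0.2344) = -0.724, d' = 2.042
B: z(0.8063) = 0.864, z(0.2000) = -0.842, d' = 1.706
Δd' = d'_A − d'_B = 2.042 − 1.706 = 0.336
A has the higher sensitivity.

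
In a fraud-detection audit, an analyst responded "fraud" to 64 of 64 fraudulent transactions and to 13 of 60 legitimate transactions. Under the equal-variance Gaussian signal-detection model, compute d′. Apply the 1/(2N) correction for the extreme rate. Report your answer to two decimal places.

d′ = 3.20

The hit rate is 64/64 = 1, so apply the 1/(2N) correction: H → 1 − 1/(2·64) = 0.99219.
z(H) = z(0.99219) = 2.418
z(FA) = z(0.21667) = -0.783
d' = 2.418 − (-0.783) = 3.201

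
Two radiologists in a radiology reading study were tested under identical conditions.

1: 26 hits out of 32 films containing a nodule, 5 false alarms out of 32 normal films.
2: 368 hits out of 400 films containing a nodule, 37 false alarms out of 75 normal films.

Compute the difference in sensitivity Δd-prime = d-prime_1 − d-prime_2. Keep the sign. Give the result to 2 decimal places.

Δd-prime = 0.48

1: z(0.8125) = 0.887, z(0.1562) = -1.010, d' = 1.897
2: z(0.9200) = 1.405, z(0.4933) = -0.017, d' = 1.422
Δd' = d'_1 − d'_2 = 1.897 − 1.422 = 0.475
1 has the higher sensitivity.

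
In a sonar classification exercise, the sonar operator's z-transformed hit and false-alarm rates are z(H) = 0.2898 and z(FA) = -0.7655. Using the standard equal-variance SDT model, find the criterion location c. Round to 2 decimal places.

c = −½·[z(H) + z(FA)] = −½·(0.2898 + (-0.7655)) = 0.23785

c = 0.24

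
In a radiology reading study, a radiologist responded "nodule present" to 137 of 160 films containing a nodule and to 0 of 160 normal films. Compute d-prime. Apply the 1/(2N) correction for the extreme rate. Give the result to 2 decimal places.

d-prime = 3.80

The false-alarm rate is 0/160 = 0, so apply the 1/(2N) correction: FA → 1/(2·160) = 0.00313.
z(H) = z(0.85625) = 1.064
z(FA) = z(0.00313) = -2.734
d' = 1.064 − (-2.734) = 3.798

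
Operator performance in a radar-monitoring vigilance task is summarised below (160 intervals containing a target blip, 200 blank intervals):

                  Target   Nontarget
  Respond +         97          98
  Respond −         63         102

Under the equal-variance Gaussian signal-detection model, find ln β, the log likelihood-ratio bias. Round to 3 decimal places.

H = 97/160 = 0.6062
FA = 98/200 = 0.4900
Φ⁻¹(H) = Φ⁻¹(0.6062) = 0.2694
Φ⁻¹(FA) = Φ⁻¹(0.4900) = -0.0251
ln β = −½·[z(H)² − z(FA)²] = −0.5 × (0.0726 − 0.0006) = -0.0360

ln β = -0.036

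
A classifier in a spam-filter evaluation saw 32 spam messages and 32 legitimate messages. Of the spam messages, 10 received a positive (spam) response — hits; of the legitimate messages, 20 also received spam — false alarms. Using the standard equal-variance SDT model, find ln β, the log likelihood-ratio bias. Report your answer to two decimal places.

ln β = -0.07

H = 10/32 = 0.3125
FA = 20/32 = 0.6250
z(0.3125) = -0.489, z(0.6250) = 0.319
ln β = −½·[z(H)² − z(FA)²] = −0.5 × (0.239 − 0.102) = -0.0685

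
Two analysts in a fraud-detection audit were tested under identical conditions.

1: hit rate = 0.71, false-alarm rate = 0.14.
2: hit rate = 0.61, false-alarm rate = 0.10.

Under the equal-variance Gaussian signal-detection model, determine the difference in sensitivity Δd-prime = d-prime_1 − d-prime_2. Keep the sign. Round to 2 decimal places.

Δd-prime = 0.07

1: z(0.71) = 0.553, z(0.14) = -1.080, d' = 1.633
2: z(0.61) = 0.279, z(0.10) = -1.282, d' = 1.561
Δd' = d'_1 − d'_2 = 1.633 − 1.561 = 0.072
1 has the higher sensitivity.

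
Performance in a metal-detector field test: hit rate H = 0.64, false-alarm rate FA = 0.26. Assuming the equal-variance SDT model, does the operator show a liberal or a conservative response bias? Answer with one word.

conservative

z(H) = 0.358, z(FA) = -0.643
c = −½·(z(H) + z(FA)) = 0.1425
c > 0 → conservative criterion (biased toward responding “no”).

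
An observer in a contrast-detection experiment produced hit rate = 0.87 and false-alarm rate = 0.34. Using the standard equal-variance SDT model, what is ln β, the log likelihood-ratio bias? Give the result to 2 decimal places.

ln β = -0.55

z(H) = 1.126
z(FA) = -0.412
ln β = −½·[z(H)² − z(FA)²] = −0.5 × (1.268 − 0.170) = -0.549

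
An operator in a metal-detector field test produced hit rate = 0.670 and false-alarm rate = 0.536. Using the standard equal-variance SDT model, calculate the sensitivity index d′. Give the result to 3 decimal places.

d′ = 0.350

z(H) = z(0.670) = 0.4399
z(FA) = z(0.536) = 0.0904
d' = z(H) − z(FA) = 0.4399 − 0.0904 = 0.3495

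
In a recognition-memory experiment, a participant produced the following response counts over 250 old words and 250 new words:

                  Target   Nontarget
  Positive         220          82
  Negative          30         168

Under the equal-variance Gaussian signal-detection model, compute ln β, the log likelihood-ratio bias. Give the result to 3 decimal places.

ln β = -0.591

H = 220/250 = 0.8800
FA = 82/250 = 0.3280
z(H) = 1.1750
z(FA) = -0.4454
ln β = −½·[z(H)² − z(FA)²] = −0.5 × (1.3806 − 0.1984) = -0.5911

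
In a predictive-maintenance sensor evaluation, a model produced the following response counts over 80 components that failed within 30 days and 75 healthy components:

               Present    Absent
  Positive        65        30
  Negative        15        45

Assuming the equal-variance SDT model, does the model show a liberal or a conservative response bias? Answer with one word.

liberal

z(H) = 0.887, z(FA) = -0.253
c = −½·(z(H) + z(FA)) = -0.317
c < 0 → liberal criterion (biased toward responding “yes”).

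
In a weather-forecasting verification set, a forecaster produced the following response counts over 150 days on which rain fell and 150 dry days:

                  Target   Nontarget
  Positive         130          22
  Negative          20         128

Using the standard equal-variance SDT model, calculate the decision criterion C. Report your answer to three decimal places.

C = -0.030

H = 130/150 = 0.8667
FA = 22/150 = 0.1467
z(H) = 1.1109
z(FA) = -1.0507
c = −½·[z(H) + z(FA)] = −0.5 × (1.1109 + (-1.0507)) = -0.0301
c < 0: the forecaster has a liberal response bias.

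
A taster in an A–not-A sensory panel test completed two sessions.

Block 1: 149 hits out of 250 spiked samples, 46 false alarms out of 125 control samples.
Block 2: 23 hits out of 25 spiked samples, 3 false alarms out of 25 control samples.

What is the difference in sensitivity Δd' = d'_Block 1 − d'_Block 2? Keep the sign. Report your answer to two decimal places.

Δd' = -2.00

Block 1: z(0.5960) = 0.243, z(0.3680) = -0.337, d' = 0.580
Block 2: z(0.9200) = 1.405, z(0.1200) = -1.175, d' = 2.580
Δd' = d'_Block 1 − d'_Block 2 = 0.580 − 2.580 = -2.000
Block 2 has the higher sensitivity.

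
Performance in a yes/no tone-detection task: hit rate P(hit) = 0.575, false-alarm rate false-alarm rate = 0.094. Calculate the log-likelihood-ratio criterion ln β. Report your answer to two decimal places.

ln β = 0.85

z(H) = 0.189
z(FA) = -1.317
ln β = −½·[z(H)² − z(FA)²] = −0.5 × (0.036 − 1.734) = 0.849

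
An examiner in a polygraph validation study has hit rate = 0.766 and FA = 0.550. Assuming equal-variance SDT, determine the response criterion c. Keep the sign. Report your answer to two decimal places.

c = -0.43

z(H) = 0.7257
z(FA) = 0.1257
c = −½·[z(H) + z(FA)] = −0.5 × (0.7257 + 0.1257) = -0.4257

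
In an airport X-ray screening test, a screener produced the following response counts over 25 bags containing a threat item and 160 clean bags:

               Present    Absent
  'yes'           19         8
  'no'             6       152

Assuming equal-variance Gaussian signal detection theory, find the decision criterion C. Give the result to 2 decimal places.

H = 19/25 = 0.7600
FA = 8/160 = 0.0500
z(H) = z(0.7600) = 0.706
z(FA) = z(0.0500) = -1.645
c = −½·[z(H) + z(FA)] = −0.5 × (0.706 + (-1.645)) = 0.4695

C = 0.47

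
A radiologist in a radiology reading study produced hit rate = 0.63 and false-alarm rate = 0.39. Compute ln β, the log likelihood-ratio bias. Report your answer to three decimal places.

ln β = -0.016

z(0.63) = 0.3319, z(0.39) = -0.2793
ln β = −½·[z(H)² − z(FA)²] = −0.5 × (0.1102 − 0.0780) = -0.0161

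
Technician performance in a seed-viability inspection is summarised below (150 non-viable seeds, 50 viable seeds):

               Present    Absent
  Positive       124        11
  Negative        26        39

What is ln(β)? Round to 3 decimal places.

H = 124/150 = 0.8267
FA = 11/50 = 0.2200
z(H) = z(0.8267) = 0.9412
z(FA) = z(0.2200) = -0.7722
ln β = −½·[z(H)² − z(FA)²] = −0.5 × (0.8859 − 0.5963) = -0.1448

ln β = -0.145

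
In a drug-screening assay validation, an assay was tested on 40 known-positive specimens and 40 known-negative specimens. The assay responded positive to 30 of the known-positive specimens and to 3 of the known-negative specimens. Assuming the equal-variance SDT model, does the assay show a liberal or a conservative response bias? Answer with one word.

conservative

z(H) = 0.674, z(FA) = -1.440
c = −½·(z(H) + z(FA)) = 0.383
c > 0 → conservative criterion (biased toward responding “no”).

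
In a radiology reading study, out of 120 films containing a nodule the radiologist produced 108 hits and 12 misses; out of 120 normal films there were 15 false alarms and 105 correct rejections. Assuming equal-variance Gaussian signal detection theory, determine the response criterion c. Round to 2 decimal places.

c = -0.07

H = 108/120 = 0.9000
FA = 15/120 = 0.1250
z(0.9000) = 1.2816, z(0.1250) = -1.1503
c = −½·[z(H) + z(FA)] = −0.5 × (1.2816 + (-1.1503)) = -0.06565
c < 0: the radiologist has a liberal response bias.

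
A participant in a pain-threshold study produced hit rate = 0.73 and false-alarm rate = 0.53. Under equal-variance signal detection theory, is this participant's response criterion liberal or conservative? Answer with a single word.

liberal

z(H) = 0.613, z(FA) = 0.075
c = −½·(z(H) + z(FA)) = -0.344
c < 0 → liberal criterion (biased toward responding “yes”).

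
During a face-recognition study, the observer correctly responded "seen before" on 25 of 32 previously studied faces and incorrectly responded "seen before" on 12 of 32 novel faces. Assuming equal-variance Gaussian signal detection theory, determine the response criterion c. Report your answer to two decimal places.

H = 25/32 = 0.7812
FA = 12/32 = 0.3750
z(H) = z(0.7812) = 0.776
z(FA) = z(0.3750) = -0.319
c = −½·[z(H) + z(FA)] = −0.5 × (0.776 + (-0.319)) = -0.2285

c = -0.23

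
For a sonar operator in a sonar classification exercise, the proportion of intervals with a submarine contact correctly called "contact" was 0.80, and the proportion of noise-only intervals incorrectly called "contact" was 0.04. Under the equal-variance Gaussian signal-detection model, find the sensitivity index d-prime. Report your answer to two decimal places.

d-prime = 2.59

z(H) = z(0.80) = 0.8416
z(FA) = z(0.04) = -1.7507
d' = z(H) − z(FA) = 0.8416 − (-1.7507) = 2.5923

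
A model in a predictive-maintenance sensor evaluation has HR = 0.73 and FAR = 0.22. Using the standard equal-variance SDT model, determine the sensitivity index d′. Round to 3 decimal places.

z(0.73) = 0.6128, z(0.22) = -0.7722
d' = z(H) − z(FA) = 0.6128 − (-0.7722) = 1.3850

d′ = 1.385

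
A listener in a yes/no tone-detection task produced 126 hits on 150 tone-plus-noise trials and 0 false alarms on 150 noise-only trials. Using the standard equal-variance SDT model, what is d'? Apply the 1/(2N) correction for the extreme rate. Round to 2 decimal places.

The false-alarm rate is 0/150 = 0, so apply the 1/(2N) correction: FA → 1/(2·150) = 0.00333.
z(H) = z(0.84000) = 0.994
z(FA) = z(0.00333) = -2.713
d' = 0.994 − (-2.713) = 3.707

d' = 3.71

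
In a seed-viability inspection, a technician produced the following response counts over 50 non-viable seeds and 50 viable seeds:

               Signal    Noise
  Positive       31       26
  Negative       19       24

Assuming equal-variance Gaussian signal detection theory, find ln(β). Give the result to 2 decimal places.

ln β = -0.05

H = 31/50 = 0.6200
FA = 26/50 = 0.5200
Φ⁻¹(0.6200) = 0.305, Φ⁻¹(0.5200) = 0.050
ln β = −½·[z(H)² − z(FA)²] = −0.5 × (0.093 − 0.003) = -0.045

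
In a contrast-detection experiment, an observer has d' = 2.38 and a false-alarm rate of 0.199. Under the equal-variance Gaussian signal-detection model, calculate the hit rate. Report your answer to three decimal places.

hit rate = 0.938

z(false-alarm rate) = z(0.199) = -0.8452
z(H) = z(FA) + d' = -0.8452 + 2.38 = 1.5348
hit rate = Φ(1.5348) = 0.9376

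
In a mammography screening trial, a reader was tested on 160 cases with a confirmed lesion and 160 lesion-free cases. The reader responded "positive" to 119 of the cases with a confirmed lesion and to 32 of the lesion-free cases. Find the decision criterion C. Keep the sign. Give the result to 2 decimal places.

C = 0.09

H = 119/160 = 0.7438
FA = 32/160 = 0.2000
z(0.7438) = 0.655, z(0.2000) = -0.842
c = −½·[z(H) + z(FA)] = −0.5 × (0.655 + (-0.842)) = 0.0935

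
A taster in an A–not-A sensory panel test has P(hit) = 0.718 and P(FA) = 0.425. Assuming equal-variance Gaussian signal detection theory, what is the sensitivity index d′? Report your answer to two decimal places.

z(H) = z(0.718) = 0.577
z(FA) = z(0.425) = -0.189
d' = z(H) − z(FA) = 0.577 − (-0.189) = 0.766

d′ = 0.77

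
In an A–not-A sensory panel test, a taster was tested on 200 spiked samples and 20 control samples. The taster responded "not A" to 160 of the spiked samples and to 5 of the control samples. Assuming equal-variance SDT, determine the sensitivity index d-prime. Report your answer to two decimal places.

d-prime = 1.52

H = 160/200 = 0.8000
FA = 5/20 = 0.2500
z(H) = z(0.8000) = 0.842
z(FA) = z(0.2500) = -0.674
d' = z(H) − z(FA) = 0.842 − (-0.674) = 1.516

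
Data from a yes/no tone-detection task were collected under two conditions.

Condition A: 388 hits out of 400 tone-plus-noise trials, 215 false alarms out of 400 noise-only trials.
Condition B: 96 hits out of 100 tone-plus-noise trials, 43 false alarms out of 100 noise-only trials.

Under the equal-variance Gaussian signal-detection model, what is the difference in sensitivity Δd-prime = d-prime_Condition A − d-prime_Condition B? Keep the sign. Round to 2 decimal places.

Condition A: z(0.9700) = 1.881, z(0.5375) = 0.094, d' = 1.787
Condition B: z(0.9600) = 1.751, z(0.4300) = -0.176, d' = 1.927
Δd' = d'_Condition A − d'_Condition B = 1.787 − 1.927 = -0.140
Condition B has the higher sensitivity.

Δd-prime = -0.14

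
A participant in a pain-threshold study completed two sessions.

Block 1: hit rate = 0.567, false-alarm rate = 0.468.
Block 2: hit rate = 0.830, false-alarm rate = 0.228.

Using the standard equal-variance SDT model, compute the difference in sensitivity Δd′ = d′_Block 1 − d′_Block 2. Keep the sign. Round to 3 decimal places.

Block 1: z(0.567) = 0.1687, z(0.468) = -0.0803, d' = 0.2490
Block 2: z(0.830) = 0.9542, z(0.228) = -0.7454, d' = 1.6996
Δd' = d'_Block 1 − d'_Block 2 = 0.2490 − 1.6996 = -1.4506
Block 2 has the higher sensitivity.

Δd′ = -1.451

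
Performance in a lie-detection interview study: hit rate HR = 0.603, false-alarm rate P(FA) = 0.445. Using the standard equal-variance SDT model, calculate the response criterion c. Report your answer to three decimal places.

c = -0.061

z(H) = 0.2611
z(FA) = -0.1383
c = −½·[z(H) + z(FA)] = −0.5 × (0.2611 + (-0.1383)) = -0.0614
c < 0: the interviewer has a liberal response bias.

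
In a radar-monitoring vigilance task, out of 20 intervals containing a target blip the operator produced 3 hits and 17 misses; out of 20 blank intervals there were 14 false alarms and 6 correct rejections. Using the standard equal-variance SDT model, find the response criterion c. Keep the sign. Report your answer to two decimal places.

c = 0.26

H = 3/20 = 0.1500
FA = 14/20 = 0.7000
Φ⁻¹(H) = Φ⁻¹(0.1500) = -1.0364
Φ⁻¹(FA) = Φ⁻¹(0.7000) = 0.5244
c = −½·[z(H) + z(FA)] = −0.5 × (-1.0364 + 0.5244) = 0.2560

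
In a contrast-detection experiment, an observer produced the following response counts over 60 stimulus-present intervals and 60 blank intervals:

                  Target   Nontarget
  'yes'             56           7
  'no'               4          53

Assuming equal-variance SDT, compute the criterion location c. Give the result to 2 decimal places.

c = -0.15

H = 56/60 = 0.9333
FA = 7/60 = 0.1167
z(H) = 1.501
z(FA) = -1.192
c = −½·[z(H) + z(FA)] = −0.5 × (1.501 + (-1.192)) = -0.1545
c < 0: the observer has a liberal response bias.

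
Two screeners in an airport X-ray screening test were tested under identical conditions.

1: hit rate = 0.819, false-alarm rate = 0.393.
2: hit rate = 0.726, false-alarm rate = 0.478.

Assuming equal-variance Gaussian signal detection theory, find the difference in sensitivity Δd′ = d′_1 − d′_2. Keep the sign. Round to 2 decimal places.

Δd′ = 0.53

1: z(0.819) = 0.912, z(0.393) = -0.272, d' = 1.184
2: z(0.726) = 0.601, z(0.478) = -0.055, d' = 0.656
Δd' = d'_1 − d'_2 = 1.184 − 0.656 = 0.528
1 has the higher sensitivity.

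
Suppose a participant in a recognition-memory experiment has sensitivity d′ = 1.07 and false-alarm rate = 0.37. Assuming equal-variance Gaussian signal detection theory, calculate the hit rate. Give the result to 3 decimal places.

z(false-alarm rate) = z(0.37) = -0.3319
z(H) = z(FA) + d' = -0.3319 + 1.07 = 0.7381
hit rate = Φ(0.7381) = 0.7698

hit rate = 0.770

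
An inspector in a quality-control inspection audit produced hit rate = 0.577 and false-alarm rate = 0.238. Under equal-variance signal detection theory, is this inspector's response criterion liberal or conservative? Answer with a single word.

z(H) = 0.194, z(FA) = -0.713
c = −½·(z(H) + z(FA)) = 0.2595
c > 0 → conservative criterion (biased toward responding “no”).

conservative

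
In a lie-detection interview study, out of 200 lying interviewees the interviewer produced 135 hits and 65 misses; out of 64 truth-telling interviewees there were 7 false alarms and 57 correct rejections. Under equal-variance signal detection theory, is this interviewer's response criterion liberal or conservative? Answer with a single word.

z(H) = 0.454, z(FA) = -1.230
c = −½·(z(H) + z(FA)) = 0.388
c > 0 → conservative criterion (biased toward responding “no”).

conservative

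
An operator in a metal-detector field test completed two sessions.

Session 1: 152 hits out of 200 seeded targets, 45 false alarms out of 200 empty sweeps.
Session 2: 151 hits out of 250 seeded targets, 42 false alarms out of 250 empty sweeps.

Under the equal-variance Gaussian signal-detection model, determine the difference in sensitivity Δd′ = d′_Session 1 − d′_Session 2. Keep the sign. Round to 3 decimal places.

Δd′ = 0.236

Session 1: z(0.7600) = 0.7063, z(0.2250) = -0.7554, d' = 1.4617
Session 2: z(0.6040) = 0.2637, z(0.1680) = -0.9621, d' = 1.2258
Δd' = d'_Session 1 − d'_Session 2 = 1.4617 − 1.2258 = 0.2359
Session 1 has the higher sensitivity.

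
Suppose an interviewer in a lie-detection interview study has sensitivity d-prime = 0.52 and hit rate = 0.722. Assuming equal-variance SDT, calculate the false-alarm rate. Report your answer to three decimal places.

z(hit rate) = z(0.722) = 0.5888
z(FA) = z(H) − d' = 0.5888 − 0.52 = 0.0688
false-alarm rate = Φ(0.0688) = 0.5274

false-alarm rate = 0.527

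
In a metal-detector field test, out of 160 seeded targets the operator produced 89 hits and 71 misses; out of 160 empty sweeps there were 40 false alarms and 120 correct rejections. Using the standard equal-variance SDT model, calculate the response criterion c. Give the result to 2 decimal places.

H = 89/160 = 0.5563
FA = 40/160 = 0.2500
z(H) = 0.142
z(FA) = -0.674
c = −½·[z(H) + z(FA)] = −0.5 × (0.142 + (-0.674)) = 0.266

c = 0.27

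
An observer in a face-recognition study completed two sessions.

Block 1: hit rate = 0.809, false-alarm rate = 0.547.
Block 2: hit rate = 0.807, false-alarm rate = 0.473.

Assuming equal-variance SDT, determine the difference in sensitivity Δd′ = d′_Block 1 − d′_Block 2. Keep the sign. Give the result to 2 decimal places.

Δd′ = -0.18

Block 1: z(0.809) = 0.874, z(0.547) = 0.118, d' = 0.756
Block 2: z(0.807) = 0.867, z(0.473) = -0.068, d' = 0.935
Δd' = d'_Block 1 − d'_Block 2 = 0.756 − 0.935 = -0.179
Block 2 has the higher sensitivity.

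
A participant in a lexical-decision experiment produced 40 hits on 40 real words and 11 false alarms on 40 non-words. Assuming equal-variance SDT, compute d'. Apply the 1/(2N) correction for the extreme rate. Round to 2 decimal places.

d' = 2.84

The hit rate is 40/40 = 1, so apply the 1/(2N) correction: H → 1 − 1/(2·40) = 0.98750.
z(H) = z(0.98750) = 2.241
z(FA) = z(0.27500) = -0.598
d' = 2.241 − (-0.598) = 2.839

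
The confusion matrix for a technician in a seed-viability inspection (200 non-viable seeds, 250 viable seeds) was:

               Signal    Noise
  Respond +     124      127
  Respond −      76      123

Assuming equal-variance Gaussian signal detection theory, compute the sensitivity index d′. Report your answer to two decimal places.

H = 124/200 = 0.6200
FA = 127/250 = 0.5080
z(H) = z(0.6200) = 0.305
z(FA) = z(0.5080) = 0.020
d' = z(H) − z(FA) = 0.305 − 0.020 = 0.285

d′ = 0.29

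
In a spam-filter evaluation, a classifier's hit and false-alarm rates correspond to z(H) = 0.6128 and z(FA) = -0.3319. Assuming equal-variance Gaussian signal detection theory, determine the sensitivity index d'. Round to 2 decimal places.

d' = 0.94

d' = z(H) − z(FA) = 0.6128 − (-0.3319) = 0.9447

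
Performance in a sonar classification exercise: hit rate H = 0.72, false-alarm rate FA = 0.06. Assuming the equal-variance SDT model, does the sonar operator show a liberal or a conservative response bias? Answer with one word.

z(H) = 0.583, z(FA) = -1.555
c = −½·(z(H) + z(FA)) = 0.486
c > 0 → conservative criterion (biased toward responding “no”).

conservative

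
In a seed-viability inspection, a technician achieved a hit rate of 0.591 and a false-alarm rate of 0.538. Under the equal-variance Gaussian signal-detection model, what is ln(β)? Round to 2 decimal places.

ln β = -0.02

z(0.591) = 0.230, z(0.538) = 0.095
ln β = −½·[z(H)² − z(FA)²] = −0.5 × (0.053 − 0.009) = -0.022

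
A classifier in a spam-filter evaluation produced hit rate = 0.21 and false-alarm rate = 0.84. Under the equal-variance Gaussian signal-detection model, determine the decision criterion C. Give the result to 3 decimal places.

Φ⁻¹(0.21) = -0.8064, Φ⁻¹(0.84) = 0.9945
c = −½·[z(H) + z(FA)] = −0.5 × (-0.8064 + 0.9945) = -0.09405
c < 0: the classifier has a liberal response bias.

C = -0.094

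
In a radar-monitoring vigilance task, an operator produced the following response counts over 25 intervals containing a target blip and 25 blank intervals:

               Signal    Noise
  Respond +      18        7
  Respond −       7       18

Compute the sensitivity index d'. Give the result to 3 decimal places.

d' = 1.166

H = 18/25 = 0.7200
FA = 7/25 = 0.2800
z(0.7200) = 0.5828, z(0.2800) = -0.5828
d' = z(H) − z(FA) = 0.5828 − (-0.5828) = 1.1656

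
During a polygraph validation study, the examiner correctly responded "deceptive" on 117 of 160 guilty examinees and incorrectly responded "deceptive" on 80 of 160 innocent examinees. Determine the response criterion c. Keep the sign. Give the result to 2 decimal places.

c = -0.31

H = 117/160 = 0.7312
FA = 80/160 = 0.5000
z(H) = z(0.7312) = 0.616
z(FA) = z(0.5000) = 0.000
c = −½·[z(H) + z(FA)] = −0.5 × (0.616 + 0.000) = -0.308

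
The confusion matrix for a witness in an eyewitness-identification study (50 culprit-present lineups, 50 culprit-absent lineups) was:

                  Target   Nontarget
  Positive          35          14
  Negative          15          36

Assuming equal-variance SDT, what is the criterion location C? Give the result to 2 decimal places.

C = 0.03

H = 35/50 = 0.7000
FA = 14/50 = 0.2800
Φ⁻¹(0.7000) = 0.524, Φ⁻¹(0.2800) = -0.583
c = −½·[z(H) + z(FA)] = −0.5 × (0.524 + (-0.583)) = 0.0295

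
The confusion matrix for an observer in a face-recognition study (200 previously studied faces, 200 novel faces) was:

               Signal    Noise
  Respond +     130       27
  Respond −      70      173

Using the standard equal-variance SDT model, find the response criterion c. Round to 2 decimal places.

H = 130/200 = 0.6500
FA = 27/200 = 0.1350
Φ⁻¹(0.6500) = 0.385, Φ⁻¹(0.1350) = -1.103
c = −½·[z(H) + z(FA)] = −0.5 × (0.385 + (-1.103)) = 0.359
c > 0: the observer has a conservative response bias.

c = 0.36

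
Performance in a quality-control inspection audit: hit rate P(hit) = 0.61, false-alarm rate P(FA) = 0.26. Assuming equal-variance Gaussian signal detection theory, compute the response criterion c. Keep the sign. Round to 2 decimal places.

c = 0.18

z(H) = z(0.61) = 0.279
z(FA) = z(0.26) = -0.643
c = −½·[z(H) + z(FA)] = −0.5 × (0.279 + (-0.643)) = 0.182
c > 0: the inspector has a conservative response bias.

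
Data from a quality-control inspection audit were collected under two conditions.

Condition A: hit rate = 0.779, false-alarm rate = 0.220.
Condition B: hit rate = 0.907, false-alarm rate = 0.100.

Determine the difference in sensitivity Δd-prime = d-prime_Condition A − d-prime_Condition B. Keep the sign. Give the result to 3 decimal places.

Condition A: z(0.779) = 0.7688, z(0.220) = -0.7722, d' = 1.5410
Condition B: z(0.907) = 1.3225, z(0.100) = -1.2816, d' = 2.6041
Δd' = d'_Condition A − d'_Condition B = 1.5410 − 2.6041 = -1.0631
Condition B has the higher sensitivity.

Δd-prime = -1.063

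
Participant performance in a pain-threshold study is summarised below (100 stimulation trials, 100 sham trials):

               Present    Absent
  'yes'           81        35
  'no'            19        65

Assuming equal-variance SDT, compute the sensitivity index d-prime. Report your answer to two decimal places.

H = 81/100 = 0.8100
FA = 35/100 = 0.3500
z(H) = 0.8779
z(FA) = -0.3853
d' = z(H) − z(FA) = 0.8779 − (-0.3853) = 1.2632

d-prime = 1.26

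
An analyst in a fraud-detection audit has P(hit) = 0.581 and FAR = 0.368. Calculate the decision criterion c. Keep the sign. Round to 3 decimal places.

c = 0.066

z(H) = 0.2045
z(FA) = -0.3372
c = −½·[z(H) + z(FA)] = −0.5 × (0.2045 + (-0.3372)) = 0.06635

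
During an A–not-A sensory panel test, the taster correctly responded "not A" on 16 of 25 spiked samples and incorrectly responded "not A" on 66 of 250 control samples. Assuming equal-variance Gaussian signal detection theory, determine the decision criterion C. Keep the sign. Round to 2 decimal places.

H = 16/25 = 0.6400
FA = 66/250 = 0.2640
z(H) = 0.358
z(FA) = -0.631
c = −½·[z(H) + z(FA)] = −0.5 × (0.358 + (-0.631)) = 0.1365

C = 0.14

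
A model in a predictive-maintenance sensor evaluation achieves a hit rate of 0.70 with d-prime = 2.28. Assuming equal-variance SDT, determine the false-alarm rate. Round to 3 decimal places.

false-alarm rate = 0.040

z(hit rate) = z(0.70) = 0.5244
z(FA) = z(H) − d' = 0.5244 − 2.28 = -1.7556
false-alarm rate = Φ(-1.7556) = 0.0396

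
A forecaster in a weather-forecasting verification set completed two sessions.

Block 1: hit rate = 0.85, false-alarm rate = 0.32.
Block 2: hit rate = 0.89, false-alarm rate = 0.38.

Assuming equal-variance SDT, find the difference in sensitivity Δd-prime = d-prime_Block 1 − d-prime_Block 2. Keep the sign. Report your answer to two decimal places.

Δd-prime = -0.03

Block 1: z(0.85) = 1.036, z(0.32) = -0.468, d' = 1.504
Block 2: z(0.89) = 1.227, z(0.38) = -0.305, d' = 1.532
Δd' = d'_Block 1 − d'_Block 2 = 1.504 − 1.532 = -0.028
Block 2 has the higher sensitivity.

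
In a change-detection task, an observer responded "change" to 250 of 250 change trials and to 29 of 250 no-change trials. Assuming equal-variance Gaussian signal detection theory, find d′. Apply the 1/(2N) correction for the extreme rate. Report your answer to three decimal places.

The hit rate is 250/250 = 1, so apply the 1/(2N) correction: H → 1 − 1/(2·250) = 0.99800.
z(H) = z(0.99800) = 2.8782
z(FA) = z(0.11600) = -1.1952
d' = 2.8782 − (-1.1952) = 4.0734

d′ = 4.073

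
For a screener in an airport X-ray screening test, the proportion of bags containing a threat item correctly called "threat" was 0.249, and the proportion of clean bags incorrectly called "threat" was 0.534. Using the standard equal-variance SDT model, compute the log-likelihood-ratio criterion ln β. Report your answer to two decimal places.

ln β = -0.23

Φ⁻¹(H) = Φ⁻¹(0.249) = -0.678
Φ⁻¹(FA) = Φ⁻¹(0.534) = 0.085
ln β = −½·[z(H)² − z(FA)²] = −0.5 × (0.460 − 0.007) = -0.2265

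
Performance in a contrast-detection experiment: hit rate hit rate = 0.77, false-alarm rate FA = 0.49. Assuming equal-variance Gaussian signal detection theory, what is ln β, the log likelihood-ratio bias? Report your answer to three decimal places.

ln β = -0.273

z(H) = 0.7388
z(FA) = -0.0251
ln β = −½·[z(H)² − z(FA)²] = −0.5 × (0.5458 − 0.0006) = -0.2726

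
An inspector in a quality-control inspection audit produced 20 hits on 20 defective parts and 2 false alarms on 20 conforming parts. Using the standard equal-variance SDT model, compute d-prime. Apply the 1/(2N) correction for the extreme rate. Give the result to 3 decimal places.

d-prime = 3.242

The hit rate is 20/20 = 1, so apply the 1/(2N) correction: H → 1 − 1/(2·20) = 0.97500.
z(H) = z(0.97500) = 1.9600
z(FA) = z(0.10000) = -1.2816
d' = 1.9600 − (-1.2816) = 3.2416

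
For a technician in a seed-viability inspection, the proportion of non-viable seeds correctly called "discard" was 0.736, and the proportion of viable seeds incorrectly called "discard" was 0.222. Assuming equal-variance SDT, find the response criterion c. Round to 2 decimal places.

c = 0.07

Φ⁻¹(0.736) = 0.6311, Φ⁻¹(0.222) = -0.7655
c = −½·[z(H) + z(FA)] = −0.5 × (0.6311 + (-0.7655)) = 0.0672
c > 0: the technician has a conservative response bias.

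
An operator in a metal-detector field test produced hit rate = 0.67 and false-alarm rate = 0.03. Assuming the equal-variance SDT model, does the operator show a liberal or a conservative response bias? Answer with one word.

conservative

z(H) = 0.440, z(FA) = -1.881
c = −½·(z(H) + z(FA)) = 0.7205
c > 0 → conservative criterion (biased toward responding “no”).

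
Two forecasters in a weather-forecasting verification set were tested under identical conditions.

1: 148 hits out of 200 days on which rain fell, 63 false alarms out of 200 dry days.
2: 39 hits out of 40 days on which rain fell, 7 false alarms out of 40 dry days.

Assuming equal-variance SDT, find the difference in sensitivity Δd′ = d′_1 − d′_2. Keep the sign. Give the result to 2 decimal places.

1: z(0.7400) = 0.643, z(0.3150) = -0.482, d' = 1.125
2: z(0.9750) = 1.960, z(0.1750) = -0.935, d' = 2.895
Δd' = d'_1 − d'_2 = 1.125 − 2.895 = -1.770
2 has the higher sensitivity.

Δd′ = -1.77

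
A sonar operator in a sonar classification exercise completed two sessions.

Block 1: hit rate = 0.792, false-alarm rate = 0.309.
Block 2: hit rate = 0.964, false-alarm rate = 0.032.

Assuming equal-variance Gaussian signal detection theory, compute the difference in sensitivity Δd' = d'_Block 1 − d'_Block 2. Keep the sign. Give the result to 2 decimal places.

Δd' = -2.34

Block 1: z(0.792) = 0.813, z(0.309) = -0.499, d' = 1.312
Block 2: z(0.964) = 1.799, z(0.032) = -1.852, d' = 3.651
Δd' = d'_Block 1 − d'_Block 2 = 1.312 − 3.651 = -2.339
Block 2 has the higher sensitivity.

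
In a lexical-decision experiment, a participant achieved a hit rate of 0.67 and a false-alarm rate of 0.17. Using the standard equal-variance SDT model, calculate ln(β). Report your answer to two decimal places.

ln β = 0.36

Φ⁻¹(H) = Φ⁻¹(0.67) = 0.440
Φ⁻¹(FA) = Φ⁻¹(0.17) = -0.954
ln β = −½·[z(H)² − z(FA)²] = −0.5 × (0.194 − 0.910) = 0.358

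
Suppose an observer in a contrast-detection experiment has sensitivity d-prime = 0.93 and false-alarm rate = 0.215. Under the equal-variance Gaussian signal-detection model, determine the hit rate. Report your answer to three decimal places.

z(false-alarm rate) = z(0.215) = -0.7892
z(H) = z(FA) + d' = -0.7892 + 0.93 = 0.1408
hit rate = Φ(0.1408) = 0.5560

hit rate = 0.556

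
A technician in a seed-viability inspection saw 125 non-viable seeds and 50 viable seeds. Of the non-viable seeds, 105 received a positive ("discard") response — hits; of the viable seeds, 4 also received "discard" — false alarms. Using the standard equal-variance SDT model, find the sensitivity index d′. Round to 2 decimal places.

d′ = 2.40

H = 105/125 = 0.8400
FA = 4/50 = 0.0800
z(0.8400) = 0.9945, z(0.0800) = -1.4051
d' = z(H) − z(FA) = 0.9945 − (-1.4051) = 2.3996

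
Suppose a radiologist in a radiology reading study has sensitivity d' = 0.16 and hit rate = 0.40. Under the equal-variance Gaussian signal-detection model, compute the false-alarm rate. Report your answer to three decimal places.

z(hit rate) = z(0.40) = -0.2533
z(FA) = z(H) − d' = -0.2533 − 0.16 = -0.4133
false-alarm rate = Φ(-0.4133) = 0.3397

false-alarm rate = 0.340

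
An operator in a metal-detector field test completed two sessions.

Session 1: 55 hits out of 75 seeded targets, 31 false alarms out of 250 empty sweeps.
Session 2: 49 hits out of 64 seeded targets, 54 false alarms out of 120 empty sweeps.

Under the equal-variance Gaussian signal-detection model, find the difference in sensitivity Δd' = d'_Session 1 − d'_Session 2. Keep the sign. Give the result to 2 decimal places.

Δd' = 0.93

Session 1: z(0.7333) = 0.623, z(0.1240) = -1.155, d' = 1.778
Session 2: z(0.7656) = 0.724, z(0.4500) = -0.126, d' = 0.850
Δd' = d'_Session 1 − d'_Session 2 = 1.778 − 0.850 = 0.928
Session 1 has the higher sensitivity.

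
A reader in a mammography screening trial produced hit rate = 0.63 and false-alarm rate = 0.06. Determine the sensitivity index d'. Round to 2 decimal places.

d' = 1.89

z(H) = z(0.63) = 0.3319
z(FA) = z(0.06) = -1.5548
d' = z(H) − z(FA) = 0.3319 − (-1.5548) = 1.8867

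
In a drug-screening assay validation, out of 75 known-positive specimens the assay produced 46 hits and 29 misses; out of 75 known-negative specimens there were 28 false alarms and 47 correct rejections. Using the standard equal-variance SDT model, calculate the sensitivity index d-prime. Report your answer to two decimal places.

H = 46/75 = 0.6133
FA = 28/75 = 0.3733
Φ⁻¹(H) = 0.2879
Φ⁻¹(FA) = -0.3231
d' = z(H) − z(FA) = 0.2879 − (-0.3231) = 0.6110

d-prime = 0.61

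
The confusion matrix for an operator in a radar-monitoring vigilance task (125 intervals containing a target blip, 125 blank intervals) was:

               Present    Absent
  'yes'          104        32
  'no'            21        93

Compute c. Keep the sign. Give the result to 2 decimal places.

c = -0.15

H = 104/125 = 0.8320
FA = 32/125 = 0.2560
z(0.8320) = 0.962, z(0.2560) = -0.656
c = −½·[z(H) + z(FA)] = −0.5 × (0.962 + (-0.656)) = -0.153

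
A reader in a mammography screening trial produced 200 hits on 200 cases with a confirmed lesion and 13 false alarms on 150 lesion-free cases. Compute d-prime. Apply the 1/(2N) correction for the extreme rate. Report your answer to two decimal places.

The hit rate is 200/200 = 1, so apply the 1/(2N) correction: H → 1 − 1/(2·200) = 0.99750.
z(H) = z(0.99750) = 2.807
z(FA) = z(0.08667) = -1.362
d' = 2.807 − (-1.362) = 4.169

d-prime = 4.17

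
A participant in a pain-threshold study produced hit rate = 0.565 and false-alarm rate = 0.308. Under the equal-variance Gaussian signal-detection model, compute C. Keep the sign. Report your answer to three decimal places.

C = 0.169

z(0.565) = 0.1637, z(0.308) = -0.5015
c = −½·[z(H) + z(FA)] = −0.5 × (0.1637 + (-0.5015)) = 0.1689
c > 0: the participant has a conservative response bias.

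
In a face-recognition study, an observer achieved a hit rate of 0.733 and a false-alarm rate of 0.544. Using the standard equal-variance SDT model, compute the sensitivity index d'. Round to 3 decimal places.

d' = 0.511

z(H) = 0.6219
z(FA) = 0.1105
d' = z(H) − z(FA) = 0.6219 − 0.1105 = 0.5114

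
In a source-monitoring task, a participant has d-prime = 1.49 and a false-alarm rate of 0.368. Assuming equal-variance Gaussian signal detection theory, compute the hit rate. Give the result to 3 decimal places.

hit rate = 0.876

z(false-alarm rate) = z(0.368) = -0.3372
z(H) = z(FA) + d' = -0.3372 + 1.49 = 1.1528
hit rate = Φ(1.1528) = 0.8755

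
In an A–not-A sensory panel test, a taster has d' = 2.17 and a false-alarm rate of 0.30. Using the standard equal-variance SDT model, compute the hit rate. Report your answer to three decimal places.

z(false-alarm rate) = z(0.30) = -0.5244
z(H) = z(FA) + d' = -0.5244 + 2.17 = 1.6456
hit rate = Φ(1.6456) = 0.9501

hit rate = 0.950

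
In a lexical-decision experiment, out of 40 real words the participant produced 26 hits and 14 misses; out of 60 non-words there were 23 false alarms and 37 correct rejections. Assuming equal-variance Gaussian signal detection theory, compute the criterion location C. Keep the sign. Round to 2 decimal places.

H = 26/40 = 0.6500
FA = 23/60 = 0.3833
z(H) = 0.3853
z(FA) = -0.2968
c = −½·[z(H) + z(FA)] = −0.5 × (0.3853 + (-0.2968)) = -0.04425
c < 0: the participant has a liberal response bias.

C = -0.04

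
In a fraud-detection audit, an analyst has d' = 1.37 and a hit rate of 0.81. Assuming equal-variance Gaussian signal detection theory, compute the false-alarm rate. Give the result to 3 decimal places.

z(hit rate) = z(0.81) = 0.8779
z(FA) = z(H) − d' = 0.8779 − 1.37 = -0.4921
false-alarm rate = Φ(-0.4921) = 0.3113

false-alarm rate = 0.311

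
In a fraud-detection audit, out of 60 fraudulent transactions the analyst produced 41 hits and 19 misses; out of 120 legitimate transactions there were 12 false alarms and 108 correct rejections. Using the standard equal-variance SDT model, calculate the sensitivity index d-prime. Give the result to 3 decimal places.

d-prime = 1.759

H = 41/60 = 0.6833
FA = 12/120 = 0.1000
z(H) = z(0.6833) = 0.4769
z(FA) = z(0.1000) = -1.2816
d' = z(H) − z(FA) = 0.4769 − (-1.2816) = 1.7585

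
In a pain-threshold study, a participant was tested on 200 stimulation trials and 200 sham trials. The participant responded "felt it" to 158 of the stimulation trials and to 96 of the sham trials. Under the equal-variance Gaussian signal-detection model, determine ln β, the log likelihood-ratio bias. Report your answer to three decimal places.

ln β = -0.324

H = 158/200 = 0.7900
FA = 96/200 = 0.4800
Φ⁻¹(H) = Φ⁻¹(0.7900) = 0.8064
Φ⁻¹(FA) = Φ⁻¹(0.4800) = -0.0502
ln β = −½·[z(H)² − z(FA)²] = −0.5 × (0.6503 − 0.0025) = -0.3239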